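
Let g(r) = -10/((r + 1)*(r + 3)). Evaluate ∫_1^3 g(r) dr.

Factor the denominator: r**2 + 4*r + 3 = (r + 3)(r + 1).
Partial fractions: -10/((r + 1)*(r + 3)) = 5/(r + 3) - 5/(r + 1).
An antiderivative is F(r) = -5*log(r + 1) + 5*log(r + 3).
Then F(3) - F(1) = (-5*log(2) + 5*log(3)) - (log(32)) = -10*log(2) + 5*log(3).

-10*log(2) + 5*log(3)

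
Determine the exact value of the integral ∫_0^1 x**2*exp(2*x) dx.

Integrate by parts twice (u = x^2, dv = exp(2*x) dx).
An antiderivative is F(x) = (2*x**2 - 2*x + 1)*exp(2*x)/4.
Then F(1) - F(0) = (exp(2)/4) - (1/4) = -1/4 + exp(2)/4.

-1/4 + exp(2)/4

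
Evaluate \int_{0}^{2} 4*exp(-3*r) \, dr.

An antiderivative is F(r) = -4*exp(-3*r)/3.
Then F(2) - F(0) = (-4*exp(-6)/3) - (-4/3) = 4/3 - 4*exp(-6)/3.

4/3 - 4*exp(-6)/3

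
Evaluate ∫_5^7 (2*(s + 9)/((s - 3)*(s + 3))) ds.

Factor the denominator: s**2 - 9 = (s + 3)(s - 3).
Partial fractions: 2*(s + 9)/((s - 3)*(s + 3)) = -2/(s + 3) + 4/(s - 3).
An antiderivative is F(s) = 4*log(s - 3) - 2*log(s + 3).
Then F(7) - F(5) = (log(64/25)) - (-log(4)) = -2*log(5) + 8*log(2).

-2*log(5) + 8*log(2)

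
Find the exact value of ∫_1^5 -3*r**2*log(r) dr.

124/3 - 125*log(5)

Integrate by parts once (u = ln r, dv = -3*r**2 dr).
An antiderivative is F(r) = -r**3*(3*log(r) - 1)/3.
Then F(5) - F(1) = (125/3 - 125*log(5)) - (1/3) = 124/3 - 125*log(5).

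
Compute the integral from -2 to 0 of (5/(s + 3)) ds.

An antiderivative is F(s) = 5*log(s + 3).
Then F(0) - F(-2) = (5*log(3)) - (0) = 5*log(3).

5*log(3)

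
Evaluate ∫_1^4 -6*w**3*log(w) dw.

765/8 - 768*log(2)

Integrate by parts once (u = ln w, dv = -6*w**3 dw).
An antiderivative is F(w) = -3*w**4*(4*log(w) - 1)/8.
Then F(4) - F(1) = (96 - 768*log(2)) - (3/8) = 765/8 - 768*log(2).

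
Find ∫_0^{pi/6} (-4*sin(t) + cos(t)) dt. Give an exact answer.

An antiderivative is F(t) = sin(t) + 4*cos(t).
Then F(pi/6) - F(0) = (1/2 + 2*sqrt(3)) - (4) = -7/2 + 2*sqrt(3).

-7/2 + 2*sqrt(3)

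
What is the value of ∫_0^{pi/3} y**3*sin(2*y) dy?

-pi/8 - 3*sqrt(3)/16 + pi**3/108 + sqrt(3)*pi**2/24

Integrate by parts 3 times (u = y^3, dv = sin(2*y) dy).
An antiderivative is F(y) = -y**3*cos(2*y)/2 + 3*y**2*sin(2*y)/4 + 3*y*cos(2*y)/4 - 3*sin(2*y)/8.
Then F(pi/3) - F(0) = (-pi/8 - 3*sqrt(3)/16 + pi**3/108 + sqrt(3)*pi**2/24) - (0) = -pi/8 - 3*sqrt(3)/16 + pi**3/108 + sqrt(3)*pi**2/24.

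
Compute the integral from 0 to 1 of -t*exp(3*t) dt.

Integrate by parts once (u = t, dv = -exp(3*t) dt).
An antiderivative is F(t) = (-3*t + 1)*exp(3*t)/9.
Then F(1) - F(0) = (-2*exp(3)/9) - (1/9) = -2*exp(3)/9 - 1/9.

-2*exp(3)/9 - 1/9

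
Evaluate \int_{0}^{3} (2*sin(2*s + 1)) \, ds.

-cos(7) + cos(1)

Let u = 2*s + 1, so du = 2 ds. When s = 0, u = 1; when s = 3, u = 7.
The integral becomes ∫ sin(u) du from 1 to 7, with antiderivative -cos(u).
Back in s: F(s) = -cos(2*s + 1).
Then F(3) - F(0) = (-cos(7)) - (-cos(1)) = -cos(7) + cos(1).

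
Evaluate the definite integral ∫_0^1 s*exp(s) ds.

1

Integrate by parts once (u = s, dv = exp(s) ds).
An antiderivative is F(s) = (s - 1)*exp(s).
Then F(1) - F(0) = (0) - (-1) = 1.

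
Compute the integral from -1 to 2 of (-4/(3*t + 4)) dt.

-4*log(10)/3

An antiderivative is F(t) = -4*log(3*t + 4)/3.
Then F(2) - F(-1) = (-4*log(10)/3) - (0) = -4*log(10)/3.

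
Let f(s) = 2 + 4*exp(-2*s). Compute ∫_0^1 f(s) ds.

4 - 2*exp(-2)

An antiderivative is F(s) = 2*s - 2*exp(-2*s).
Then F(1) - F(0) = (2 - 2*exp(-2)) - (-2) = 4 - 2*exp(-2).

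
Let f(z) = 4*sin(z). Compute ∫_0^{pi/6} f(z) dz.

4 - 2*sqrt(3)

An antiderivative is F(z) = -4*cos(z).
Then F(pi/6) - F(0) = (-2*sqrt(3)) - (-4) = 4 - 2*sqrt(3).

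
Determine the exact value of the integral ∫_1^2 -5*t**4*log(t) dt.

31/5 - 32*log(2)

Integrate by parts once (u = ln t, dv = -5*t**4 dt).
An antiderivative is F(t) = -t**5*(5*log(t) - 1)/5.
Then F(2) - F(1) = (32/5 - 32*log(2)) - (1/5) = 31/5 - 32*log(2).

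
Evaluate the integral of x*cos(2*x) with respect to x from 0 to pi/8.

-1/4 + sqrt(2)*pi/32 + sqrt(2)/8

Integrate by parts once (u = x, dv = cos(2*x) dx).
An antiderivative is F(x) = x*sin(2*x)/2 + cos(2*x)/4.
Then F(pi/8) - F(0) = (sqrt(2)*(pi + 4)/32) - (1/4) = -1/4 + sqrt(2)*pi/32 + sqrt(2)/8.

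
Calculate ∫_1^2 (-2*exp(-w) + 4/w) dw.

An antiderivative is F(w) = 4*log(w) + 2*exp(-w).
Then F(2) - F(1) = (2*exp(-2) + 4*log(2)) - (2*exp(-1)) = -2*exp(-1) + 2*exp(-2) + 4*log(2).

-2*exp(-1) + 2*exp(-2) + 4*log(2)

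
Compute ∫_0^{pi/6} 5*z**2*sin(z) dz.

-10 - 5*sqrt(3)*pi**2/72 + 5*pi/6 + 5*sqrt(3)

Integrate by parts twice (u = z^2, dv = 5*sin(z) dz).
An antiderivative is F(z) = -5*z**2*cos(z) + 10*z*sin(z) + 10*cos(z).
Then F(pi/6) - F(0) = (-5*sqrt(3)*pi**2/72 + 5*pi/6 + 5*sqrt(3)) - (10) = -10 - 5*sqrt(3)*pi**2/72 + 5*pi/6 + 5*sqrt(3).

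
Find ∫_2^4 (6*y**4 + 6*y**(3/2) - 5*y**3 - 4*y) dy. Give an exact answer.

By the power rule, an antiderivative is F(y) = 12*y**(5/2)/5 + 6*y**5/5 - 5*y**4/4 - 2*y**2.
Then F(4) - F(2) = (4768/5) - (52/5 + 48*sqrt(2)/5) = 4716/5 - 48*sqrt(2)/5.

4716/5 - 48*sqrt(2)/5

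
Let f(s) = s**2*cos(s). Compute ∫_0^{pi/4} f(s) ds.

Integrate by parts twice (u = s^2, dv = cos(s) ds).
An antiderivative is F(s) = s**2*sin(s) + 2*s*cos(s) - 2*sin(s).
Then F(pi/4) - F(0) = (sqrt(2)*(-32 + pi**2 + 8*pi)/32) - (0) = sqrt(2)*(-32 + pi**2 + 8*pi)/32.

sqrt(2)*(-32 + pi**2 + 8*pi)/32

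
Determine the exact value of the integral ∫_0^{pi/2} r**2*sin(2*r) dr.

-1/2 + pi**2/8

Integrate by parts twice (u = r^2, dv = sin(2*r) dr).
An antiderivative is F(r) = -r**2*cos(2*r)/2 + r*sin(2*r)/2 + cos(2*r)/4.
Then F(pi/2) - F(0) = (-1/4 + pi**2/8) - (1/4) = -1/2 + pi**2/8.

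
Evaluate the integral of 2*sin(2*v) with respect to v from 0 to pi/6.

1/2

An antiderivative is F(v) = -cos(2*v).
Then F(pi/6) - F(0) = (-1/2) - (-1) = 1/2.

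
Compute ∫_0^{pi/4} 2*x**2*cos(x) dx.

sqrt(2)*(-32 + pi**2 + 8*pi)/16

Integrate by parts twice (u = x^2, dv = 2*cos(x) dx).
An antiderivative is F(x) = 2*x**2*sin(x) + 4*x*cos(x) - 4*sin(x).
Then F(pi/4) - F(0) = (sqrt(2)*(-32 + pi**2 + 8*pi)/16) - (0) = sqrt(2)*(-32 + pi**2 + 8*pi)/16.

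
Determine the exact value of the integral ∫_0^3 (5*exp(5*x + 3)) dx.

Let u = 5*x + 3, so du = 5 dx. When x = 0, u = 3; when x = 3, u = 18.
The integral becomes ∫ exp(u) du from 3 to 18, with antiderivative exp(u).
Back in x: F(x) = exp(5*x + 3).
Then F(3) - F(0) = (exp(18)) - (exp(3)) = -exp(3) + exp(18).

-exp(3) + exp(18)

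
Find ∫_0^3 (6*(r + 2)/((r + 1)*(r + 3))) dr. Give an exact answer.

Factor the denominator: r**2 + 4*r + 3 = (r + 3)(r + 1).
Partial fractions: 6*(r + 2)/((r + 1)*(r + 3)) = 3/(r + 3) + 3/(r + 1).
An antiderivative is F(r) = 3*log(r + 1) + 3*log(r + 3).
Then F(3) - F(0) = (3*log(3) + 9*log(2)) - (log(27)) = 9*log(2).

9*log(2)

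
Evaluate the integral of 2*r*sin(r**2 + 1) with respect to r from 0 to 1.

Let u = r**2 + 1, so du = 2*r dr. When r = 0, u = 1; when r = 1, u = 2.
The integral becomes ∫ sin(u) du from 1 to 2, with antiderivative -cos(u).
Back in r: F(r) = -cos(r**2 + 1).
Then F(1) - F(0) = (-cos(2)) - (-cos(1)) = -cos(2) + cos(1).

-cos(2) + cos(1)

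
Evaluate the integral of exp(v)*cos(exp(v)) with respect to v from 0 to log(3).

-sin(1) + sin(3)

Let u = exp(v), so du = exp(v) dv. When v = 0, u = 1; when v = log(3), u = 3.
The integral becomes ∫ cos(u) du from 1 to 3, with antiderivative sin(u).
Back in v: F(v) = sin(exp(v)).
Then F(log(3)) - F(0) = (sin(3)) - (sin(1)) = -sin(1) + sin(3).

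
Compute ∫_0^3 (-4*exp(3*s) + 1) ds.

13/3 - 4*exp(9)/3

An antiderivative is F(s) = -4*exp(3*s)/3 + s.
Then F(3) - F(0) = (3 - 4*exp(9)/3) - (-4/3) = 13/3 - 4*exp(9)/3.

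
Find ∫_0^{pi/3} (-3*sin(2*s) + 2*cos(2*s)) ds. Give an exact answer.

-9/4 + sqrt(3)/2

An antiderivative is F(s) = sin(2*s) + 3*cos(2*s)/2.
Then F(pi/3) - F(0) = (-3/4 + sqrt(3)/2) - (3/2) = -9/4 + sqrt(3)/2.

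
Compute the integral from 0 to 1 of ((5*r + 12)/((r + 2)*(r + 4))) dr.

-9*log(2) + log(3) + 4*log(5)

Factor the denominator: r**2 + 6*r + 8 = (r + 4)(r + 2).
Partial fractions: (5*r + 12)/((r + 2)*(r + 4)) = 4/(r + 4) + 1/(r + 2).
An antiderivative is F(r) = log(r + 2) + 4*log(r + 4).
Then F(1) - F(0) = (log(3) + 4*log(5)) - (9*log(2)) = -9*log(2) + log(3) + 4*log(5).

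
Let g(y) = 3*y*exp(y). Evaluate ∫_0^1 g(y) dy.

Integrate by parts once (u = y, dv = 3*exp(y) dy).
An antiderivative is F(y) = (3*y - 3)*exp(y).
Then F(1) - F(0) = (0) - (-3) = 3.

3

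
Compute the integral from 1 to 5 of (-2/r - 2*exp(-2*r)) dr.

An antiderivative is F(r) = -2*log(r) + exp(-2*r).
Then F(5) - F(1) = (-2*log(5) + exp(-10)) - (exp(-2)) = -2*log(5) - exp(-2) + exp(-10).

-2*log(5) - exp(-2) + exp(-10)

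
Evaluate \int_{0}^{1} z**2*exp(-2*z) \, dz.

Integrate by parts twice (u = z^2, dv = exp(-2*z) dz).
An antiderivative is F(z) = (-2*z**2 - 2*z - 1)*exp(-2*z)/4.
Then F(1) - F(0) = (-5*exp(-2)/4) - (-1/4) = (-5 + exp(2))*exp(-2)/4.

(-5 + exp(2))*exp(-2)/4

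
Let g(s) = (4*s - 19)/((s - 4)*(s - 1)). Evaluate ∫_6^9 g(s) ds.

-6*log(5) + 16*log(2)

Factor the denominator: s**2 - 5*s + 4 = (s - 1)(s - 4).
Partial fractions: (4*s - 19)/((s - 4)*(s - 1)) = 5/(s - 1) - 1/(s - 4).
An antiderivative is F(s) = -log(s - 4) + 5*log(s - 1).
Then F(9) - F(6) = (-log(5) + 15*log(2)) - (-log(2) + 5*log(5)) = -6*log(5) + 16*log(2).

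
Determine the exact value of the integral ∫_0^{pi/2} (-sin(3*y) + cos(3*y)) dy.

-2/3

An antiderivative is F(y) = sin(3*y)/3 + cos(3*y)/3.
Then F(pi/2) - F(0) = (-1/3) - (1/3) = -2/3.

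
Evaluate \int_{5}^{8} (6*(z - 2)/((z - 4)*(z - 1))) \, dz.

4*log(2) + 2*log(7)

Factor the denominator: z**2 - 5*z + 4 = (z - 1)(z - 4).
Partial fractions: 6*(z - 2)/((z - 4)*(z - 1)) = 2/(z - 1) + 4/(z - 4).
An antiderivative is F(z) = 4*log(z - 4) + 2*log(z - 1).
Then F(8) - F(5) = (2*log(7) + 8*log(2)) - (log(16)) = 4*log(2) + 2*log(7).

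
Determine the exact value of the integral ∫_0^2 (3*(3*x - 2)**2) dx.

Let u = 3*x - 2, so du = 3 dx. When x = 0, u = -2; when x = 2, u = 4.
The integral becomes ∫ u**2 du from -2 to 4, with antiderivative u**3/3.
Back in x: F(x) = (3*x - 2)**3/3.
Then F(2) - F(0) = (64/3) - (-8/3) = 24.

24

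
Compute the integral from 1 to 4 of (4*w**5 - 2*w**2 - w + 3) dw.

5379/2

By the power rule, an antiderivative is F(w) = 2*w**6/3 - 2*w**3/3 - w**2/2 + 3*w.
Then F(4) - F(1) = (2692) - (5/2) = 5379/2.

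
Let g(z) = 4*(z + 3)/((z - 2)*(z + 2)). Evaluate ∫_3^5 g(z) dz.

-log(7) + log(5) + 5*log(3)

Factor the denominator: z**2 - 4 = (z + 2)(z - 2).
Partial fractions: 4*(z + 3)/((z - 2)*(z + 2)) = -1/(z + 2) + 5/(z - 2).
An antiderivative is F(z) = 5*log(z - 2) - log(z + 2).
Then F(5) - F(3) = (-log(7) + 5*log(3)) - (-log(5)) = -log(7) + log(5) + 5*log(3).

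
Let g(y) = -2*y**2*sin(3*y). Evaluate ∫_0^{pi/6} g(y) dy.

4/27 - 2*pi/27

Integrate by parts twice (u = y^2, dv = -2*sin(3*y) dy).
An antiderivative is F(y) = 2*y**2*cos(3*y)/3 - 4*y*sin(3*y)/9 - 4*cos(3*y)/27.
Then F(pi/6) - F(0) = (-2*pi/27) - (-4/27) = 4/27 - 2*pi/27.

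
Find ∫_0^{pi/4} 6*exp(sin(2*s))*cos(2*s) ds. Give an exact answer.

-3 + 3*E

Let u = sin(2*s), so du = 2*cos(2*s) ds. When s = 0, u = 0; when s = pi/4, u = 1.
The integral becomes 3·∫ exp(u) du from 0 to 1, with antiderivative 3*exp(u).
Back in s: F(s) = 3*exp(sin(2*s)).
Then F(pi/4) - F(0) = (3*E) - (3) = -3 + 3*E.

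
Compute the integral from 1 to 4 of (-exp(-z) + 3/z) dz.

An antiderivative is F(z) = 3*log(z) + exp(-z).
Then F(4) - F(1) = (exp(-4) + 6*log(2)) - (exp(-1)) = -exp(-1) + exp(-4) + 6*log(2).

-exp(-1) + exp(-4) + 6*log(2)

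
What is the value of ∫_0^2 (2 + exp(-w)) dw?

An antiderivative is F(w) = 2*w - exp(-w).
Then F(2) - F(0) = (4 - exp(-2)) - (-1) = 5 - exp(-2).

5 - exp(-2)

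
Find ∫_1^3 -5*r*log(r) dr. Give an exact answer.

10 - 45*log(3)/2

Integrate by parts once (u = ln r, dv = -5*r dr).
An antiderivative is F(r) = -5*r**2*(2*log(r) - 1)/4.
Then F(3) - F(1) = (45/4 - 45*log(3)/2) - (5/4) = 10 - 45*log(3)/2.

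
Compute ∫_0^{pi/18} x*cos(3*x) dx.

Integrate by parts once (u = x, dv = cos(3*x) dx).
An antiderivative is F(x) = x*sin(3*x)/3 + cos(3*x)/9.
Then F(pi/18) - F(0) = (pi/108 + sqrt(3)/18) - (1/9) = -1/9 + pi/108 + sqrt(3)/18.

-1/9 + pi/108 + sqrt(3)/18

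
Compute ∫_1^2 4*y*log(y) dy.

Integrate by parts once (u = ln y, dv = 4*y dy).
An antiderivative is F(y) = y**2*(2*log(y) - 1).
Then F(2) - F(1) = (-4 + 8*log(2)) - (-1) = -3 + 8*log(2).

-3 + 8*log(2)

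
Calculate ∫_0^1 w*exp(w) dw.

1

Integrate by parts once (u = w, dv = exp(w) dw).
An antiderivative is F(w) = (w - 1)*exp(w).
Then F(1) - F(0) = (0) - (-1) = 1.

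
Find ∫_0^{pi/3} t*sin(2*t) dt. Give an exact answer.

Integrate by parts once (u = t, dv = sin(2*t) dt).
An antiderivative is F(t) = -t*cos(2*t)/2 + sin(2*t)/4.
Then F(pi/3) - F(0) = (sqrt(3)/8 + pi/12) - (0) = sqrt(3)/8 + pi/12.

sqrt(3)/8 + pi/12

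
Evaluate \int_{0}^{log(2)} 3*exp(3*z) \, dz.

Let u = exp(z), so du = exp(z) dz. When z = 0, u = 1; when z = log(2), u = 2.
The integral becomes 3·∫ u**2 du from 1 to 2, with antiderivative u**3.
Back in z: F(z) = exp(3*z).
Then F(log(2)) - F(0) = (8) - (1) = 7.

7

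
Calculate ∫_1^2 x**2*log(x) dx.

-7/9 + 8*log(2)/3

Integrate by parts once (u = ln x, dv = x**2 dx).
An antiderivative is F(x) = x**3*(3*log(x) - 1)/9.
Then F(2) - F(1) = (-8/9 + 8*log(2)/3) - (-1/9) = -7/9 + 8*log(2)/3.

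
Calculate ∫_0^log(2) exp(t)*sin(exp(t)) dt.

-cos(2) + cos(1)

Let u = exp(t), so du = exp(t) dt. When t = 0, u = 1; when t = log(2), u = 2.
The integral becomes ∫ sin(u) du from 1 to 2, with antiderivative -cos(u).
Back in t: F(t) = -cos(exp(t)).
Then F(log(2)) - F(0) = (-cos(2)) - (-cos(1)) = -cos(2) + cos(1).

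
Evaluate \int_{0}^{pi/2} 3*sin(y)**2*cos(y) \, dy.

Let u = sin(y), so du = cos(y) dy. When y = 0, u = 0; when y = pi/2, u = 1.
The integral becomes 3·∫ u**2 du from 0 to 1, with antiderivative u**3.
Back in y: F(y) = sin(y)**3.
Then F(pi/2) - F(0) = (1) - (0) = 1.

1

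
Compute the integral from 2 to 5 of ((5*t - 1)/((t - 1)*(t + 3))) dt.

Factor the denominator: t**2 + 2*t - 3 = (t + 3)(t - 1).
Partial fractions: (5*t - 1)/((t - 1)*(t + 3)) = 4/(t + 3) + 1/(t - 1).
An antiderivative is F(t) = log(t - 1) + 4*log(t + 3).
Then F(5) - F(2) = (14*log(2)) - (4*log(5)) = -4*log(5) + 14*log(2).

-4*log(5) + 14*log(2)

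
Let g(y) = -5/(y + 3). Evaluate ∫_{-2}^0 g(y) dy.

An antiderivative is F(y) = -5*log(y + 3).
Then F(0) - F(-2) = (-5*log(3)) - (0) = -5*log(3).

-5*log(3)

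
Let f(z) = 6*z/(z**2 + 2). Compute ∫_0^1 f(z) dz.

Let u = z**2 + 2, so du = 2*z dz. When z = 0, u = 2; when z = 1, u = 3.
The integral becomes 3·∫ 1/u du from 2 to 3, with antiderivative 3*log(u).
Back in z: F(z) = 3*log(z**2 + 2).
Then F(1) - F(0) = (log(27)) - (log(8)) = log(27/8).

log(27/8)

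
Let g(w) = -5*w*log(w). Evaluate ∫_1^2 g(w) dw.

15/4 - 10*log(2)

Integrate by parts once (u = ln w, dv = -5*w dw).
An antiderivative is F(w) = -5*w**2*(2*log(w) - 1)/4.
Then F(2) - F(1) = (5 - 10*log(2)) - (5/4) = 15/4 - 10*log(2).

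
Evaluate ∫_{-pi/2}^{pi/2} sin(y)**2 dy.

Use the identity sin^2(y) = (1 - cos(2*y))/2.
An antiderivative is F(y) = y/2 - sin(2*y)/4.
Then F(pi/2) - F(-pi/2) = (pi/4) - (-pi/4) = pi/2.

pi/2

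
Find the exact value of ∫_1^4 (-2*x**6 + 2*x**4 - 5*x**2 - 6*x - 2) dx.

By the power rule, an antiderivative is F(x) = -2*x**7/7 + 2*x**5/5 - 5*x**3/3 - 3*x**2 - 2*x.
Then F(4) - F(1) = (-465592/105) - (-688/105) = -154968/35.

-154968/35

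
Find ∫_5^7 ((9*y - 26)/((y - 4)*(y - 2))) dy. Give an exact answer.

log(3) + 4*log(5)

Factor the denominator: y**2 - 6*y + 8 = (y - 2)(y - 4).
Partial fractions: (9*y - 26)/((y - 4)*(y - 2)) = 4/(y - 2) + 5/(y - 4).
An antiderivative is F(y) = 5*log(y - 4) + 4*log(y - 2).
Then F(7) - F(5) = (5*log(3) + 4*log(5)) - (log(81)) = log(3) + 4*log(5).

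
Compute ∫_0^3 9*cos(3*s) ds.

Let u = 3*s, so du = 3 ds. When s = 0, u = 0; when s = 3, u = 9.
The integral becomes 3·∫ cos(u) du from 0 to 9, with antiderivative 3*sin(u).
Back in s: F(s) = 3*sin(3*s).
Then F(3) - F(0) = (3*sin(9)) - (0) = 3*sin(9).

3*sin(9)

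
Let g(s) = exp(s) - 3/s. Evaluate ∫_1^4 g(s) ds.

-log(64) - exp(1) + exp(4)

An antiderivative is F(s) = exp(s) - 3*log(s).
Then F(4) - F(1) = (-log(64) + exp(4)) - (exp(1)) = -log(64) - exp(1) + exp(4).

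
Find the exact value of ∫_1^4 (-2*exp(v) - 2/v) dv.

An antiderivative is F(v) = -2*exp(v) - 2*log(v).
Then F(4) - F(1) = (-2*exp(4) - 2*log(4)) - (-2*exp(1)) = -2*exp(4) - 2*log(4) + 2*exp(1).

-2*exp(4) - 2*log(4) + 2*exp(1)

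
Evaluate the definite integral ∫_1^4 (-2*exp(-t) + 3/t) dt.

An antiderivative is F(t) = 3*log(t) + 2*exp(-t).
Then F(4) - F(1) = (2*exp(-4) + 6*log(2)) - (2*exp(-1)) = -2*exp(-1) + 2*exp(-4) + 6*log(2).

-2*exp(-1) + 2*exp(-4) + 6*log(2)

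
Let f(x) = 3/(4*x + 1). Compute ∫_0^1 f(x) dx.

3*log(5)/4

An antiderivative is F(x) = 3*log(4*x + 1)/4.
Then F(1) - F(0) = (3*log(5)/4) - (0) = 3*log(5)/4.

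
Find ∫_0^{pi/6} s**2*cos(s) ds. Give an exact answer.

-1 + pi**2/72 + sqrt(3)*pi/6

Integrate by parts twice (u = s^2, dv = cos(s) ds).
An antiderivative is F(s) = s**2*sin(s) + 2*s*cos(s) - 2*sin(s).
Then F(pi/6) - F(0) = (-1 + pi**2/72 + sqrt(3)*pi/6) - (0) = -1 + pi**2/72 + sqrt(3)*pi/6.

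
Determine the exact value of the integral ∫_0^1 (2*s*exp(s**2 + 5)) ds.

-exp(5) + exp(6)

Let u = s**2 + 5, so du = 2*s ds. When s = 0, u = 5; when s = 1, u = 6.
The integral becomes ∫ exp(u) du from 5 to 6, with antiderivative exp(u).
Back in s: F(s) = exp(s**2 + 5).
Then F(1) - F(0) = (exp(6)) - (exp(5)) = -exp(5) + exp(6).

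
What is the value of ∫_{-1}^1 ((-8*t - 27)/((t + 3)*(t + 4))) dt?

Factor the denominator: t**2 + 7*t + 12 = (t + 4)(t + 3).
Partial fractions: (-8*t - 27)/((t + 3)*(t + 4)) = -5/(t + 4) - 3/(t + 3).
An antiderivative is F(t) = -3*log(t + 3) - 5*log(t + 4).
Then F(1) - F(-1) = (-5*log(5) - 6*log(2)) - (-5*log(3) - 3*log(2)) = -5*log(5) - 3*log(2) + 5*log(3).

-5*log(5) - 3*log(2) + 5*log(3)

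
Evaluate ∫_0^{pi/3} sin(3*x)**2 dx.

pi/6

Use the identity sin^2(3*x) = (1 - cos(6*x))/2.
An antiderivative is F(x) = x/2 - sin(6*x)/12.
Then F(pi/3) - F(0) = (pi/6) - (0) = pi/6.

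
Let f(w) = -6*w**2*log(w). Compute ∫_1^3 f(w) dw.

Integrate by parts once (u = ln w, dv = -6*w**2 dw).
An antiderivative is F(w) = -2*w**3*(3*log(w) - 1)/3.
Then F(3) - F(1) = (18 - 54*log(3)) - (2/3) = 52/3 - 54*log(3).

52/3 - 54*log(3)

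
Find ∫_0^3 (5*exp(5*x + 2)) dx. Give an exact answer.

Let u = 5*x + 2, so du = 5 dx. When x = 0, u = 2; when x = 3, u = 17.
The integral becomes ∫ exp(u) du from 2 to 17, with antiderivative exp(u).
Back in x: F(x) = exp(5*x + 2).
Then F(3) - F(0) = (exp(17)) - (exp(2)) = -exp(2) + exp(17).

-exp(2) + exp(17)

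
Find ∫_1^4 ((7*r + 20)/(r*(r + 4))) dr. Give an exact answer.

Factor the denominator: r**2 + 4*r = (r + 4)r.
Partial fractions: (7*r + 20)/(r*(r + 4)) = 2/(r + 4) + 5/r.
An antiderivative is F(r) = 5*log(r) + 2*log(r + 4).
Then F(4) - F(1) = (16*log(2)) - (log(25)) = -2*log(5) + 16*log(2).

-2*log(5) + 16*log(2)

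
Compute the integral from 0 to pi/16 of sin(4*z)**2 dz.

Use the identity sin^2(4*z) = (1 - cos(8*z))/2.
An antiderivative is F(z) = z/2 - sin(8*z)/16.
Then F(pi/16) - F(0) = (-1/16 + pi/32) - (0) = -1/16 + pi/32.

-1/16 + pi/32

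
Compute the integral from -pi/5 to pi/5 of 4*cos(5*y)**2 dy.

Use the identity cos^2(5*y) = (1 + cos(10*y))/2.
An antiderivative is F(y) = 2*y + sin(10*y)/5.
Then F(pi/5) - F(-pi/5) = (2*pi/5) - (-2*pi/5) = 4*pi/5.

4*pi/5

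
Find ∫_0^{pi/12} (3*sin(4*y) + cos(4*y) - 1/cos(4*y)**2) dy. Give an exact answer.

An antiderivative is F(y) = sin(4*y)/4 - 3*cos(4*y)/4 - tan(4*y)/4.
Then F(pi/12) - F(0) = (-3/8 - sqrt(3)/8) - (-3/4) = 3/8 - sqrt(3)/8.

3/8 - sqrt(3)/8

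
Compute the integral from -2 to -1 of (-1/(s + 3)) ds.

An antiderivative is F(s) = -log(s + 3).
Then F(-1) - F(-2) = (-log(2)) - (0) = -log(2).

-log(2)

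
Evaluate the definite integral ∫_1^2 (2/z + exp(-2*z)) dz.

An antiderivative is F(z) = 2*log(z) - exp(-2*z)/2.
Then F(2) - F(1) = (-exp(-4)/2 + 2*log(2)) - (-exp(-2)/2) = (-1 + exp(2) + 4*exp(4)*log(2))*exp(-4)/2.

(-1 + exp(2) + 4*exp(4)*log(2))*exp(-4)/2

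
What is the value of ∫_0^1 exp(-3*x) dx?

-(1 - exp(3))*exp(-3)/3

An antiderivative is F(x) = -exp(-3*x)/3.
Then F(1) - F(0) = (-exp(-3)/3) - (-1/3) = -(1 - exp(3))*exp(-3)/3.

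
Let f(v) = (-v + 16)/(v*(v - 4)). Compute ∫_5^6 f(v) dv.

-4*log(3) - log(2) + 4*log(5)

Factor the denominator: v**2 - 4*v = v(v - 4).
Partial fractions: (-v + 16)/(v*(v - 4)) = -4/v + 3/(v - 4).
An antiderivative is F(v) = -4*log(v) + 3*log(v - 4).
Then F(6) - F(5) = (-4*log(3) - log(2)) - (-4*log(5)) = -4*log(3) - log(2) + 4*log(5).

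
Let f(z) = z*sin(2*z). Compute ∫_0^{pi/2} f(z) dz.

Integrate by parts once (u = z, dv = sin(2*z) dz).
An antiderivative is F(z) = -z*cos(2*z)/2 + sin(2*z)/4.
Then F(pi/2) - F(0) = (pi/4) - (0) = pi/4.

pi/4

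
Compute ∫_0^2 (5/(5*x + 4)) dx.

Let u = 5*x + 4, so du = 5 dx. When x = 0, u = 4; when x = 2, u = 14.
The integral becomes ∫ 1/u du from 4 to 14, with antiderivative log(u).
Back in x: F(x) = log(5*x + 4).
Then F(2) - F(0) = (log(14)) - (log(4)) = log(7/2).

log(7/2)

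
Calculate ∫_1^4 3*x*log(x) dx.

-45/4 + 48*log(2)

Integrate by parts once (u = ln x, dv = 3*x dx).
An antiderivative is F(x) = 3*x**2*(2*log(x) - 1)/4.
Then F(4) - F(1) = (-12 + 48*log(2)) - (-3/4) = -45/4 + 48*log(2).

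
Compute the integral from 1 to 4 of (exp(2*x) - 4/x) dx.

An antiderivative is F(x) = exp(2*x)/2 - 4*log(x).
Then F(4) - F(1) = (-8*log(2) + exp(8)/2) - (exp(2)/2) = -8*log(2) - exp(2)/2 + exp(8)/2.

-8*log(2) - exp(2)/2 + exp(8)/2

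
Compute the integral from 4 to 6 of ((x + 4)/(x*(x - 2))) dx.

log(32/9)

Factor the denominator: x**2 - 2*x = x(x - 2).
Partial fractions: (x + 4)/(x*(x - 2)) = -2/x + 3/(x - 2).
An antiderivative is F(x) = -2*log(x) + 3*log(x - 2).
Then F(6) - F(4) = (log(16/9)) - (-log(2)) = log(32/9).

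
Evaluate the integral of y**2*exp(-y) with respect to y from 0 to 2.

Integrate by parts twice (u = y^2, dv = exp(-y) dy).
An antiderivative is F(y) = (-y**2 - 2*y - 2)*exp(-y).
Then F(2) - F(0) = (-10*exp(-2)) - (-2) = 2 - 10*exp(-2).

2 - 10*exp(-2)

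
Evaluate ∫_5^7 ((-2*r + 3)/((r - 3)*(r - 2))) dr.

Factor the denominator: r**2 - 5*r + 6 = (r - 2)(r - 3).
Partial fractions: (-2*r + 3)/((r - 3)*(r - 2)) = 1/(r - 2) - 3/(r - 3).
An antiderivative is F(r) = -3*log(r - 3) + log(r - 2).
Then F(7) - F(5) = (log(5/64)) - (log(3/8)) = log(5/24).

log(5/24)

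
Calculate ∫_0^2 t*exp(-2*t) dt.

(-5 + exp(4))*exp(-4)/4

Integrate by parts once (u = t, dv = exp(-2*t) dt).
An antiderivative is F(t) = (-2*t - 1)*exp(-2*t)/4.
Then F(2) - F(0) = (-5*exp(-4)/4) - (-1/4) = (-5 + exp(4))*exp(-4)/4.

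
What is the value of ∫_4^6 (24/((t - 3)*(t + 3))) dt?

-4*log(3) + 4*log(7)

Factor the denominator: t**2 - 9 = (t + 3)(t - 3).
Partial fractions: 24/((t - 3)*(t + 3)) = -4/(t + 3) + 4/(t - 3).
An antiderivative is F(t) = 4*log(t - 3) - 4*log(t + 3).
Then F(6) - F(4) = (-log(81)) - (-4*log(7)) = -4*log(3) + 4*log(7).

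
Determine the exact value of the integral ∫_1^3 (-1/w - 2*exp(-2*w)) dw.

An antiderivative is F(w) = -log(w) + exp(-2*w).
Then F(3) - F(1) = (-log(3) + exp(-6)) - (exp(-2)) = -log(3) - exp(-2) + exp(-6).

-log(3) - exp(-2) + exp(-6)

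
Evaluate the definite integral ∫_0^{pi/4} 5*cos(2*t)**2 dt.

Use the identity cos^2(2*t) = (1 + cos(4*t))/2.
An antiderivative is F(t) = 5*t/2 + 5*sin(4*t)/8.
Then F(pi/4) - F(0) = (5*pi/8) - (0) = 5*pi/8.

5*pi/8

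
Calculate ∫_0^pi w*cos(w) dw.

-2

Integrate by parts once (u = w, dv = cos(w) dw).
An antiderivative is F(w) = w*sin(w) + cos(w).
Then F(pi) - F(0) = (-1) - (1) = -2.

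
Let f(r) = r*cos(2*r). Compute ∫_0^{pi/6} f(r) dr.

-1/8 + sqrt(3)*pi/24

Integrate by parts once (u = r, dv = cos(2*r) dr).
An antiderivative is F(r) = r*sin(2*r)/2 + cos(2*r)/4.
Then F(pi/6) - F(0) = (1/8 + sqrt(3)*pi/24) - (1/4) = -1/8 + sqrt(3)*pi/24.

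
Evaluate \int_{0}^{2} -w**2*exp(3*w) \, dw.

Integrate by parts twice (u = w^2, dv = -exp(3*w) dw).
An antiderivative is F(w) = (-9*w**2 + 6*w - 2)*exp(3*w)/27.
Then F(2) - F(0) = (-26*exp(6)/27) - (-2/27) = 2/27 - 26*exp(6)/27.

2/27 - 26*exp(6)/27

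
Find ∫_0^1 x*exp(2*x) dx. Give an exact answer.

Integrate by parts once (u = x, dv = exp(2*x) dx).
An antiderivative is F(x) = (2*x - 1)*exp(2*x)/4.
Then F(1) - F(0) = (exp(2)/4) - (-1/4) = 1/4 + exp(2)/4.

1/4 + exp(2)/4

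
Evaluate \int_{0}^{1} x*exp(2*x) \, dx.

Integrate by parts once (u = x, dv = exp(2*x) dx).
An antiderivative is F(x) = (2*x - 1)*exp(2*x)/4.
Then F(1) - F(0) = (exp(2)/4) - (-1/4) = 1/4 + exp(2)/4.

1/4 + exp(2)/4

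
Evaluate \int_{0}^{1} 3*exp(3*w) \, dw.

-1 + exp(3)

Let u = 3*w, so du = 3 dw. When w = 0, u = 0; when w = 1, u = 3.
The integral becomes ∫ exp(u) du from 0 to 3, with antiderivative exp(u).
Back in w: F(w) = exp(3*w).
Then F(1) - F(0) = (exp(3)) - (1) = -1 + exp(3).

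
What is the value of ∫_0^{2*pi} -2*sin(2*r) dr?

0

An antiderivative is F(r) = cos(2*r).
Then F(2*pi) - F(0) = (1) - (1) = 0.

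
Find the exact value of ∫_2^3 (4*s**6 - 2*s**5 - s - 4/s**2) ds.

By the power rule, an antiderivative is F(s) = 4*s**7/7 - s**6/3 - s**2/2 + 4/s.
Then F(3) - F(2) = (42149/42) - (1088/21) = 39973/42.

39973/42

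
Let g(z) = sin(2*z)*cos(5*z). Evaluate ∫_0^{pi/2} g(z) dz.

Use the identity sin(2*z)cos(5*z) = [sin(7*z) + sin(-3*z)]/2.
An antiderivative is F(z) = cos(3*z)/6 - cos(7*z)/14.
Then F(pi/2) - F(0) = (0) - (2/21) = -2/21.

-2/21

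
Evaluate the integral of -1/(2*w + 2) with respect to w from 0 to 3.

An antiderivative is F(w) = -log(2*w + 2)/2.
Then F(3) - F(0) = (-3*log(2)/2) - (-log(2)/2) = -log(2).

-log(2)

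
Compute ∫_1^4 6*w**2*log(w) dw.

-42 + 256*log(2)

Integrate by parts once (u = ln w, dv = 6*w**2 dw).
An antiderivative is F(w) = 2*w**3*(3*log(w) - 1)/3.
Then F(4) - F(1) = (-128/3 + 256*log(2)) - (-2/3) = -42 + 256*log(2).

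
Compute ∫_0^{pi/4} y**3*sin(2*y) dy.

-3/8 + 3*pi**2/64

Integrate by parts 3 times (u = y^3, dv = sin(2*y) dy).
An antiderivative is F(y) = -y**3*cos(2*y)/2 + 3*y**2*sin(2*y)/4 + 3*y*cos(2*y)/4 - 3*sin(2*y)/8.
Then F(pi/4) - F(0) = (-3/8 + 3*pi**2/64) - (0) = -3/8 + 3*pi**2/64.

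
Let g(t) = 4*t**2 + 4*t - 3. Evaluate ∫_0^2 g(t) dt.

38/3

By the power rule, an antiderivative is F(t) = 4*t**3/3 + 2*t**2 - 3*t.
Then F(2) - F(0) = (38/3) - (0) = 38/3.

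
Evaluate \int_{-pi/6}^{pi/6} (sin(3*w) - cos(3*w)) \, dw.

-2/3

An antiderivative is F(w) = -sin(3*w)/3 - cos(3*w)/3.
Then F(pi/6) - F(-pi/6) = (-1/3) - (1/3) = -2/3.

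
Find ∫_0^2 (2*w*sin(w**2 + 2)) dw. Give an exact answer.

-cos(6) + cos(2)

Let u = w**2 + 2, so du = 2*w dw. When w = 0, u = 2; when w = 2, u = 6.
The integral becomes ∫ sin(u) du from 2 to 6, with antiderivative -cos(u).
Back in w: F(w) = -cos(w**2 + 2).
Then F(2) - F(0) = (-cos(6)) - (-cos(2)) = -cos(6) + cos(2).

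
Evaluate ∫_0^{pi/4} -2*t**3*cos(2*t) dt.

-3/4 - pi**3/64 + 3*pi/8

Integrate by parts 3 times (u = t^3, dv = -2*cos(2*t) dt).
An antiderivative is F(t) = -t**3*sin(2*t) - 3*t**2*cos(2*t)/2 + 3*t*sin(2*t)/2 + 3*cos(2*t)/4.
Then F(pi/4) - F(0) = (pi*(24 - pi**2)/64) - (3/4) = -3/4 - pi**3/64 + 3*pi/8.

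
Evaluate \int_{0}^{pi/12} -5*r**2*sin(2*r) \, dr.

Integrate by parts twice (u = r^2, dv = -5*sin(2*r) dr).
An antiderivative is F(r) = 5*r**2*cos(2*r)/2 - 5*r*sin(2*r)/2 - 5*cos(2*r)/4.
Then F(pi/12) - F(0) = (-5*sqrt(3)/8 - 5*pi/48 + 5*sqrt(3)*pi**2/576) - (-5/4) = -5*sqrt(3)/8 - 5*pi/48 + 5*sqrt(3)*pi**2/576 + 5/4.

-5*sqrt(3)/8 - 5*pi/48 + 5*sqrt(3)*pi**2/576 + 5/4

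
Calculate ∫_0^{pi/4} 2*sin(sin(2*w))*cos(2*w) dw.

Let u = sin(2*w), so du = 2*cos(2*w) dw. When w = 0, u = 0; when w = pi/4, u = 1.
The integral becomes ∫ sin(u) du from 0 to 1, with antiderivative -cos(u).
Back in w: F(w) = -cos(sin(2*w)).
Then F(pi/4) - F(0) = (-cos(1)) - (-1) = 1 - cos(1).

1 - cos(1)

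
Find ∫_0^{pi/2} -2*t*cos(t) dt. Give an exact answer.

2 - pi

Integrate by parts once (u = t, dv = -2*cos(t) dt).
An antiderivative is F(t) = -2*t*sin(t) - 2*cos(t).
Then F(pi/2) - F(0) = (-pi) - (-2) = 2 - pi.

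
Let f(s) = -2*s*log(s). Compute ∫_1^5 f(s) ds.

Integrate by parts once (u = ln s, dv = -2*s ds).
An antiderivative is F(s) = -s**2*(2*log(s) - 1)/2.
Then F(5) - F(1) = (25/2 - 25*log(5)) - (1/2) = 12 - 25*log(5).

12 - 25*log(5)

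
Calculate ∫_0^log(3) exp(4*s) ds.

20

Let u = exp(s), so du = exp(s) ds. When s = 0, u = 1; when s = log(3), u = 3.
The integral becomes ∫ u**3 du from 1 to 3, with antiderivative u**4/4.
Back in s: F(s) = exp(4*s)/4.
Then F(log(3)) - F(0) = (81/4) - (1/4) = 20.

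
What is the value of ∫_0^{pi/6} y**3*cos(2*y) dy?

-sqrt(3)*pi/16 + sqrt(3)*pi**3/864 + pi**2/96 + 3/16

Integrate by parts 3 times (u = y^3, dv = cos(2*y) dy).
An antiderivative is F(y) = y**3*sin(2*y)/2 + 3*y**2*cos(2*y)/4 - 3*y*sin(2*y)/4 - 3*cos(2*y)/8.
Then F(pi/6) - F(0) = (-sqrt(3)*pi/16 - 3/16 + sqrt(3)*pi**3/864 + pi**2/96) - (-3/8) = -sqrt(3)*pi/16 + sqrt(3)*pi**3/864 + pi**2/96 + 3/16.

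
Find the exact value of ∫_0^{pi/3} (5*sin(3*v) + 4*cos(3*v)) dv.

An antiderivative is F(v) = 4*sin(3*v)/3 - 5*cos(3*v)/3.
Then F(pi/3) - F(0) = (5/3) - (-5/3) = 10/3.

10/3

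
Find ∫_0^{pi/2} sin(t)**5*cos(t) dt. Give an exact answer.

Let u = sin(t), so du = cos(t) dt. When t = 0, u = 0; when t = pi/2, u = 1.
The integral becomes ∫ u**5 du from 0 to 1, with antiderivative u**6/6.
Back in t: F(t) = sin(t)**6/6.
Then F(pi/2) - F(0) = (1/6) - (0) = 1/6.

1/6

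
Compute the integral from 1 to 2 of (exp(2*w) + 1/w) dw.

An antiderivative is F(w) = exp(2*w)/2 + log(w).
Then F(2) - F(1) = (log(2) + exp(4)/2) - (exp(2)/2) = -exp(2)/2 + log(2) + exp(4)/2.

-exp(2)/2 + log(2) + exp(4)/2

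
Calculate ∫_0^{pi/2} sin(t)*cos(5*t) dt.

Use the identity sin(t)cos(5*t) = [sin(6*t) + sin(-4*t)]/2.
An antiderivative is F(t) = cos(4*t)/8 - cos(6*t)/12.
Then F(pi/2) - F(0) = (5/24) - (1/24) = 1/6.

1/6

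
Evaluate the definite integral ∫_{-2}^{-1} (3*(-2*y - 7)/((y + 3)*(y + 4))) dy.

-log(27)

Factor the denominator: y**2 + 7*y + 12 = (y + 4)(y + 3).
Partial fractions: 3*(-2*y - 7)/((y + 3)*(y + 4)) = -3/(y + 4) - 3/(y + 3).
An antiderivative is F(y) = -3*log(y + 3) - 3*log(y + 4).
Then F(-1) - F(-2) = (-3*log(3) - 3*log(2)) - (-log(8)) = -log(27).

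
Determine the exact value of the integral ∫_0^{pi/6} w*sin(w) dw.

Integrate by parts once (u = w, dv = sin(w) dw).
An antiderivative is F(w) = -w*cos(w) + sin(w).
Then F(pi/6) - F(0) = (-sqrt(3)*pi/12 + 1/2) - (0) = -sqrt(3)*pi/12 + 1/2.

-sqrt(3)*pi/12 + 1/2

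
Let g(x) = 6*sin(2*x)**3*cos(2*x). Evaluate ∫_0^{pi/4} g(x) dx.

3/4

Let u = sin(2*x), so du = 2*cos(2*x) dx. When x = 0, u = 0; when x = pi/4, u = 1.
The integral becomes 3·∫ u**3 du from 0 to 1, with antiderivative 3*u**4/4.
Back in x: F(x) = 3*sin(2*x)**4/4.
Then F(pi/4) - F(0) = (3/4) - (0) = 3/4.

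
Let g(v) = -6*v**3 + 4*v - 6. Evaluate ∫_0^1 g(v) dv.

By the power rule, an antiderivative is F(v) = -3*v**4/2 + 2*v**2 - 6*v.
Then F(1) - F(0) = (-11/2) - (0) = -11/2.

-11/2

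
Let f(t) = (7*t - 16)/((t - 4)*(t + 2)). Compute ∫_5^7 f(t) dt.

Factor the denominator: t**2 - 2*t - 8 = (t + 2)(t - 4).
Partial fractions: (7*t - 16)/((t - 4)*(t + 2)) = 5/(t + 2) + 2/(t - 4).
An antiderivative is F(t) = 2*log(t - 4) + 5*log(t + 2).
Then F(7) - F(5) = (12*log(3)) - (5*log(7)) = -5*log(7) + 12*log(3).

-5*log(7) + 12*log(3)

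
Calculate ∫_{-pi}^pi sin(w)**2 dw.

Use the identity sin^2(w) = (1 - cos(2*w))/2.
An antiderivative is F(w) = w/2 - sin(2*w)/4.
Then F(pi) - F(-pi) = (pi/2) - (-pi/2) = pi.

pi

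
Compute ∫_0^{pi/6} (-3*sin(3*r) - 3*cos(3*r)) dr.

An antiderivative is F(r) = -sin(3*r) + cos(3*r).
Then F(pi/6) - F(0) = (-1) - (1) = -2.

-2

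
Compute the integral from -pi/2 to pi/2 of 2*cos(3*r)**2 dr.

Use the identity cos^2(3*r) = (1 + cos(6*r))/2.
An antiderivative is F(r) = r + sin(6*r)/6.
Then F(pi/2) - F(-pi/2) = (pi/2) - (-pi/2) = pi.

pi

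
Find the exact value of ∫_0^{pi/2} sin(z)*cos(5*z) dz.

Use the identity sin(z)cos(5*z) = [sin(6*z) + sin(-4*z)]/2.
An antiderivative is F(z) = cos(4*z)/8 - cos(6*z)/12.
Then F(pi/2) - F(0) = (5/24) - (1/24) = 1/6.

1/6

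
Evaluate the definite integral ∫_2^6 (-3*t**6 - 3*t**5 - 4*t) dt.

-1002944/7

By the power rule, an antiderivative is F(t) = -3*t**7/7 - t**6/2 - 2*t**2.
Then F(6) - F(2) = (-1003608/7) - (-664/7) = -1002944/7.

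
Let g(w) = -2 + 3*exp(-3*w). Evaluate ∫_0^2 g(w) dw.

-3 - exp(-6)

An antiderivative is F(w) = -2*w - exp(-3*w).
Then F(2) - F(0) = (-4 - exp(-6)) - (-1) = -3 - exp(-6).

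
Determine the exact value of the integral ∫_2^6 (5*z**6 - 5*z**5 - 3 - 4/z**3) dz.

By the power rule, an antiderivative is F(z) = 5*z**7/7 - 5*z**6/6 - 3*z + 2/z**2.
Then F(6) - F(2) = (20293099/126) - (1369/42) = 10144496/63.

10144496/63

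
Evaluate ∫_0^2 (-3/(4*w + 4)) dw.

An antiderivative is F(w) = -3*log(4*w + 4)/4.
Then F(2) - F(0) = (-3*log(12)/4) - (-3*log(2)/2) = -3*log(3)/4.

-3*log(3)/4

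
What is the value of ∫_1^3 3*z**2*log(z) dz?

-26/3 + 27*log(3)

Integrate by parts once (u = ln z, dv = 3*z**2 dz).
An antiderivative is F(z) = z**3*(3*log(z) - 1)/3.
Then F(3) - F(1) = (-9 + 27*log(3)) - (-1/3) = -26/3 + 27*log(3).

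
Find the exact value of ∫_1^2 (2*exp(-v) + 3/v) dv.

-2*exp(-2) + 2*exp(-1) + 3*log(2)

An antiderivative is F(v) = 3*log(v) - 2*exp(-v).
Then F(2) - F(1) = (-2*exp(-2) + 3*log(2)) - (-2*exp(-1)) = -2*exp(-2) + 2*exp(-1) + 3*log(2).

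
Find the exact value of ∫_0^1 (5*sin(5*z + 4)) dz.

Let u = 5*z + 4, so du = 5 dz. When z = 0, u = 4; when z = 1, u = 9.
The integral becomes ∫ sin(u) du from 4 to 9, with antiderivative -cos(u).
Back in z: F(z) = -cos(5*z + 4).
Then F(1) - F(0) = (-cos(9)) - (-cos(4)) = cos(4) - cos(9).

cos(4) - cos(9)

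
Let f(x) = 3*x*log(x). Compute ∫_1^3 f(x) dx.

-6 + 27*log(3)/2

Integrate by parts once (u = ln x, dv = 3*x dx).
An antiderivative is F(x) = 3*x**2*(2*log(x) - 1)/4.
Then F(3) - F(1) = (-27/4 + 27*log(3)/2) - (-3/4) = -6 + 27*log(3)/2.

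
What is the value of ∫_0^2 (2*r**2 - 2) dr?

4/3

By the power rule, an antiderivative is F(r) = 2*r**3/3 - 2*r.
Then F(2) - F(0) = (4/3) - (0) = 4/3.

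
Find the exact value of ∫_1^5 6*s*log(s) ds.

-36 + 75*log(5)

Integrate by parts once (u = ln s, dv = 6*s ds).
An antiderivative is F(s) = 3*s**2*(2*log(s) - 1)/2.
Then F(5) - F(1) = (-75/2 + 75*log(5)) - (-3/2) = -36 + 75*log(5).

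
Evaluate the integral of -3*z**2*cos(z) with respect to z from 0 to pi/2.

6 - 3*pi**2/4

Integrate by parts twice (u = z^2, dv = -3*cos(z) dz).
An antiderivative is F(z) = -3*z**2*sin(z) - 6*z*cos(z) + 6*sin(z).
Then F(pi/2) - F(0) = (6 - 3*pi**2/4) - (0) = 6 - 3*pi**2/4.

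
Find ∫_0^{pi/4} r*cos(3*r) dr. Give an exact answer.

-1/9 - sqrt(2)/18 + sqrt(2)*pi/24

Integrate by parts once (u = r, dv = cos(3*r) dr).
An antiderivative is F(r) = r*sin(3*r)/3 + cos(3*r)/9.
Then F(pi/4) - F(0) = (sqrt(2)*(-4 + 3*pi)/72) - (1/9) = -1/9 - sqrt(2)/18 + sqrt(2)*pi/24.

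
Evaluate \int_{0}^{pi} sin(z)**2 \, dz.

pi/2

Use the identity sin^2(z) = (1 - cos(2*z))/2.
An antiderivative is F(z) = z/2 - sin(2*z)/4.
Then F(pi) - F(0) = (pi/2) - (0) = pi/2.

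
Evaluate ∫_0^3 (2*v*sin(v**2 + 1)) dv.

Let u = v**2 + 1, so du = 2*v dv. When v = 0, u = 1; when v = 3, u = 10.
The integral becomes ∫ sin(u) du from 1 to 10, with antiderivative -cos(u).
Back in v: F(v) = -cos(v**2 + 1).
Then F(3) - F(0) = (-cos(10)) - (-cos(1)) = cos(1) - cos(10).

cos(1) - cos(10)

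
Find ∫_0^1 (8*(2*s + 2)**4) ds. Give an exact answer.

3968/5

Let u = 2*s + 2, so du = 2 ds. When s = 0, u = 2; when s = 1, u = 4.
The integral becomes 4·∫ u**4 du from 2 to 4, with antiderivative 4*u**5/5.
Back in s: F(s) = 4*(2*s + 2)**5/5.
Then F(1) - F(0) = (4096/5) - (128/5) = 3968/5.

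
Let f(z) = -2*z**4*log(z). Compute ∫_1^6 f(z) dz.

Integrate by parts once (u = ln z, dv = -2*z**4 dz).
An antiderivative is F(z) = -2*z**5*(5*log(z) - 1)/25.
Then F(6) - F(1) = (15552/25 - 15552*log(6)/5) - (2/25) = 622 - 15552*log(6)/5.

622 - 15552*log(6)/5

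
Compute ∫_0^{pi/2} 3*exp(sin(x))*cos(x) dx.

Let u = sin(x), so du = cos(x) dx. When x = 0, u = 0; when x = pi/2, u = 1.
The integral becomes 3·∫ exp(u) du from 0 to 1, with antiderivative 3*exp(u).
Back in x: F(x) = 3*exp(sin(x)).
Then F(pi/2) - F(0) = (3*E) - (3) = -3 + 3*E.

-3 + 3*E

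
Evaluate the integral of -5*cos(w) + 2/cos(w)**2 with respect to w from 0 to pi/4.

An antiderivative is F(w) = -5*sin(w) + 2*tan(w).
Then F(pi/4) - F(0) = (2 - 5*sqrt(2)/2) - (0) = 2 - 5*sqrt(2)/2.

2 - 5*sqrt(2)/2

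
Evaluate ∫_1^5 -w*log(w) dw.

6 - 25*log(5)/2

Integrate by parts once (u = ln w, dv = -w dw).
An antiderivative is F(w) = -w**2*(2*log(w) - 1)/4.
Then F(5) - F(1) = (25/4 - 25*log(5)/2) - (1/4) = 6 - 25*log(5)/2.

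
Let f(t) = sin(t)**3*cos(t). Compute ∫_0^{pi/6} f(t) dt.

1/64

Let u = sin(t), so du = cos(t) dt. When t = 0, u = 0; when t = pi/6, u = 1/2.
The integral becomes ∫ u**3 du from 0 to 1/2, with antiderivative u**4/4.
Back in t: F(t) = sin(t)**4/4.
Then F(pi/6) - F(0) = (1/64) - (0) = 1/64.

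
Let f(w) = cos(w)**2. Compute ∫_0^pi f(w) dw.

pi/2

Use the identity cos^2(w) = (1 + cos(2*w))/2.
An antiderivative is F(w) = w/2 + sin(2*w)/4.
Then F(pi) - F(0) = (pi/2) - (0) = pi/2.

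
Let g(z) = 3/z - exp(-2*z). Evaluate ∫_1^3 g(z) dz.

An antiderivative is F(z) = 3*log(z) + exp(-2*z)/2.
Then F(3) - F(1) = (exp(-6)/2 + 3*log(3)) - (exp(-2)/2) = (-exp(4) + 1 + 6*exp(6)*log(3))*exp(-6)/2.

(-exp(4) + 1 + 6*exp(6)*log(3))*exp(-6)/2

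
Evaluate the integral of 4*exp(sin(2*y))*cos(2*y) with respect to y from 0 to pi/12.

-2 + 2*exp(1/2)

Let u = sin(2*y), so du = 2*cos(2*y) dy. When y = 0, u = 0; when y = pi/12, u = 1/2.
The integral becomes 2·∫ exp(u) du from 0 to 1/2, with antiderivative 2*exp(u).
Back in y: F(y) = 2*exp(sin(2*y)).
Then F(pi/12) - F(0) = (2*exp(1/2)) - (2) = -2 + 2*exp(1/2).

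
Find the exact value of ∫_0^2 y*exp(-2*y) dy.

(-5 + exp(4))*exp(-4)/4

Integrate by parts once (u = y, dv = exp(-2*y) dy).
An antiderivative is F(y) = (-2*y - 1)*exp(-2*y)/4.
Then F(2) - F(0) = (-5*exp(-4)/4) - (-1/4) = (-5 + exp(4))*exp(-4)/4.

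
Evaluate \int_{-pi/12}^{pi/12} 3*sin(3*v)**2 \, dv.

-1/2 + pi/4

Use the identity sin^2(3*v) = (1 - cos(6*v))/2.
An antiderivative is F(v) = 3*v/2 - sin(6*v)/4.
Then F(pi/12) - F(-pi/12) = (-1/4 + pi/8) - (1/4 - pi/8) = -1/2 + pi/4.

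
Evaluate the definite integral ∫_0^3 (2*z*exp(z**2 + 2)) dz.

-exp(2) + exp(11)

Let u = z**2 + 2, so du = 2*z dz. When z = 0, u = 2; when z = 3, u = 11.
The integral becomes ∫ exp(u) du from 2 to 11, with antiderivative exp(u).
Back in z: F(z) = exp(z**2 + 2).
Then F(3) - F(0) = (exp(11)) - (exp(2)) = -exp(2) + exp(11).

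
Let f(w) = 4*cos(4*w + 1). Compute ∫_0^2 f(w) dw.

Let u = 4*w + 1, so du = 4 dw. When w = 0, u = 1; when w = 2, u = 9.
The integral becomes ∫ cos(u) du from 1 to 9, with antiderivative sin(u).
Back in w: F(w) = sin(4*w + 1).
Then F(2) - F(0) = (sin(9)) - (sin(1)) = -sin(1) + sin(9).

-sin(1) + sin(9)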